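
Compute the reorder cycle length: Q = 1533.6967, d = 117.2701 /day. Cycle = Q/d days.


Cycle = 1533.6967 / 117.2701 = 13.0783

13.0783 days


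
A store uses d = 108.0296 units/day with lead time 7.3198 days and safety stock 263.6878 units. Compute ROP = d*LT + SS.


d*LT = 108.0296 * 7.3198 = 790.7551
ROP = 790.7551 + 263.6878 = 1054.4429

1054.4429 units


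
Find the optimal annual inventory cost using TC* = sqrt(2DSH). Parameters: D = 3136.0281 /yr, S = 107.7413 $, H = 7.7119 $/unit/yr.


2*D*S*H = 5211389.6006
TC* = sqrt(5211389.6006) = 2282.8468

2282.8468 $/yr


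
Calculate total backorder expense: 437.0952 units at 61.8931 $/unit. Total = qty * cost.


Total = 437.0952 * 61.8931 = 27053.1769

27053.1769 $


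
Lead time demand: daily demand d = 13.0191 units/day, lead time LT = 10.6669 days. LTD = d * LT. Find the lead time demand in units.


LTD = 13.0191 * 10.6669 = 138.8734

138.8734 units


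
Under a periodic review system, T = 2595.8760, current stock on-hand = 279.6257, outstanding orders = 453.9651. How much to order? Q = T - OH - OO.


Inventory position = OH + OO = 279.6257 + 453.9651 = 733.5908
Q = 2595.8760 - 733.5908 = 1862.2852

1862.2852 units


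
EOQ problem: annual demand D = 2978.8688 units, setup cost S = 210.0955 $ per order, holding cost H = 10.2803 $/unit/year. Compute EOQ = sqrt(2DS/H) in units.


2*D*S = 2 * 2978.8688 * 210.0955 = 1251693.8599
2*D*S/H = 121756.5499
EOQ = sqrt(121756.5499) = 348.9363

348.9363 units


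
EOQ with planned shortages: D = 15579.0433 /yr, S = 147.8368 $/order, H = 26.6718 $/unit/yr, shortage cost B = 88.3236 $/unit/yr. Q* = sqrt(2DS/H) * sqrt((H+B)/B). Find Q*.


sqrt(2DS/H) = 415.5760
sqrt((H+B)/B) = 1.1410
Q* = 415.5760 * 1.1410 = 474.1900

474.1900 units


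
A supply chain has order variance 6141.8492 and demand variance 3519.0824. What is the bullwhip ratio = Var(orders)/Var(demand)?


BW = 6141.8492 / 3519.0824 = 1.7453

1.7453


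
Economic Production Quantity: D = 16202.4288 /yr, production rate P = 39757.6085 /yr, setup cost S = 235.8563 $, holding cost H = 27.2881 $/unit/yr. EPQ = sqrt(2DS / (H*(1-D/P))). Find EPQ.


1 - D/P = 1 - 0.4075 = 0.5925
H*(1-D/P) = 16.1674
2DS = 7642889.8156
EPQ = sqrt(472735.4074) = 687.5576

687.5576 units


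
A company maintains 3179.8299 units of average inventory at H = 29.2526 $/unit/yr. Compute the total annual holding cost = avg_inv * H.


Cost = 3179.8299 * 29.2526 = 93018.2921

93018.2921 $/yr


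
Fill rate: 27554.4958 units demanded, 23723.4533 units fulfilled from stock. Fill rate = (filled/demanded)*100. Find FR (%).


FR = 23723.4533 / 27554.4958 * 100 = 86.0965

86.0965%


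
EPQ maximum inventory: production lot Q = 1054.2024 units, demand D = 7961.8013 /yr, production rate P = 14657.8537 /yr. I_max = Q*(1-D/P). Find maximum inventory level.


D/P = 0.5432
1 - D/P = 0.4568
I_max = 1054.2024 * 0.4568 = 481.5845

481.5845 units


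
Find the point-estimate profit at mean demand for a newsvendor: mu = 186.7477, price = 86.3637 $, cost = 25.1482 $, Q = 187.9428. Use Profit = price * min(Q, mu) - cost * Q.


Sales at mu = min(187.9428, 186.7477) = 186.7477
Revenue = 86.3637 * 186.7477 = 16128.2223
Total cost = 25.1482 * 187.9428 = 4726.4231
Profit = 16128.2223 - 4726.4231 = 11401.7992

11401.7992 $


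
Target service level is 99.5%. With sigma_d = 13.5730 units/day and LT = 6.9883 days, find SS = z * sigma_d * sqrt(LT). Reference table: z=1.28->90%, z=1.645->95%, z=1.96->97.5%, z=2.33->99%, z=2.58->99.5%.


From the table, SL = 99.5% corresponds to z = 2.58
sqrt(LT) = sqrt(6.9883) = 2.6435
SS = 2.58 * 13.5730 * 2.6435 = 92.5724

92.5724 units


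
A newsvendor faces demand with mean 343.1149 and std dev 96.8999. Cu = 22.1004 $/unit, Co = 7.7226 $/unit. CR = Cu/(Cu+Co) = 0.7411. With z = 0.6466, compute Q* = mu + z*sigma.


CR = Cu/(Cu+Co) = 22.1004/(22.1004+7.7226) = 0.7411
z = 0.6466
Q* = 343.1149 + 0.6466 * 96.8999 = 405.7704

405.7704 units


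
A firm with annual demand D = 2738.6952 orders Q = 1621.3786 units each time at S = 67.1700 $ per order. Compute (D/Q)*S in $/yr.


Number of orders = D/Q = 1.6891
Cost = 1.6891 * 67.1700 = 113.4579

113.4579 $/yr


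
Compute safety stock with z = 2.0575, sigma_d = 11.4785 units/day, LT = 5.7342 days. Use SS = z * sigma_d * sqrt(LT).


sqrt(LT) = sqrt(5.7342) = 2.3946
SS = 2.0575 * 11.4785 * 2.3946 = 56.5537

56.5537 units


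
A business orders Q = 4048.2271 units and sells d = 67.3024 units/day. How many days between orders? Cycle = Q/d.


Cycle = 4048.2271 / 67.3024 = 60.1498

60.1498 days


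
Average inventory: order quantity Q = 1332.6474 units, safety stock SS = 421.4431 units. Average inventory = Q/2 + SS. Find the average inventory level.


Q/2 = 666.3237
Avg = 666.3237 + 421.4431 = 1087.7668

1087.7668 units


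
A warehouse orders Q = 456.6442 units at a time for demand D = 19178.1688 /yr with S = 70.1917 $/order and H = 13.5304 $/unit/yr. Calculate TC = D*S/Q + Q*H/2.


Ordering cost = D*S/Q = 2947.9150
Holding cost = Q*H/2 = 3089.2893
TC = 2947.9150 + 3089.2893 = 6037.2043

6037.2043 $/yr


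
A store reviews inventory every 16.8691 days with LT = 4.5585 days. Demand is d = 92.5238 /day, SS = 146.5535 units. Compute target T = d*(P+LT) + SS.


P + LT = 21.4276
d*(P+LT) = 92.5238 * 21.4276 = 1982.5630
T = 1982.5630 + 146.5535 = 2129.1165

2129.1165 units


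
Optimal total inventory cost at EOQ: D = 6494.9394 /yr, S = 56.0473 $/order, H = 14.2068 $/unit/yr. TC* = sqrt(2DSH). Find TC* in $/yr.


2*D*S*H = 10343227.1277
TC* = sqrt(10343227.1277) = 3216.0888

3216.0888 $/yr


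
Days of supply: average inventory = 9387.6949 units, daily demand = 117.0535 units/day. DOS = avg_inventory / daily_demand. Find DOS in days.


DOS = 9387.6949 / 117.0535 = 80.2000

80.2000 days


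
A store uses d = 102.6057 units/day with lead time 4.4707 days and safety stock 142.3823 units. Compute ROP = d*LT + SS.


d*LT = 102.6057 * 4.4707 = 458.7193
ROP = 458.7193 + 142.3823 = 601.1016

601.1016 units


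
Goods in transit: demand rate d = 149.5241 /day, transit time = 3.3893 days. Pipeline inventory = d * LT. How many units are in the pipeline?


Pipeline = 149.5241 * 3.3893 = 506.7820

506.7820 units


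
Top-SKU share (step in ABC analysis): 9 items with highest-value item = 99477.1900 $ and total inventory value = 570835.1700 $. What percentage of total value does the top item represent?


Top item = 99477.1900
Total = 570835.1700
Percentage = 99477.1900 / 570835.1700 * 100 = 17.4266

17.4266%


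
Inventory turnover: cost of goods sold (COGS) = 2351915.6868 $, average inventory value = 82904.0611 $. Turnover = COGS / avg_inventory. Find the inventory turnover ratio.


Turnover = 2351915.6868 / 82904.0611 = 28.3691

28.3691


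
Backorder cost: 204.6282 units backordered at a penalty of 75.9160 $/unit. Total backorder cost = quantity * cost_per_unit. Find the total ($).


Total = 204.6282 * 75.9160 = 15534.5544

15534.5544 $


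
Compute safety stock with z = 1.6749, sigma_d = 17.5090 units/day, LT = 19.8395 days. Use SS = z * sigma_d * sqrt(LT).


sqrt(LT) = sqrt(19.8395) = 4.4542
SS = 1.6749 * 17.5090 * 4.4542 = 130.6218

130.6218 units


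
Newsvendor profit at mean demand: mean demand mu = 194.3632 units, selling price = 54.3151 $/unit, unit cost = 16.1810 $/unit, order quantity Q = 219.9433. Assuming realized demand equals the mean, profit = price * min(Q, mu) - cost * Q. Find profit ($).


Sales at mu = min(219.9433, 194.3632) = 194.3632
Revenue = 54.3151 * 194.3632 = 10556.8566
Total cost = 16.1810 * 219.9433 = 3558.9025
Profit = 10556.8566 - 3558.9025 = 6997.9541

6997.9541 $


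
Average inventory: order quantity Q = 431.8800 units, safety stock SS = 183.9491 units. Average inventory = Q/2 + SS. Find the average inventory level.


Q/2 = 215.9400
Avg = 215.9400 + 183.9491 = 399.8891

399.8891 units


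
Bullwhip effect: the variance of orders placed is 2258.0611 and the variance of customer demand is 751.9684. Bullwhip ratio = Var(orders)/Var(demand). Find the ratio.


BW = 2258.0611 / 751.9684 = 3.0029

3.0029


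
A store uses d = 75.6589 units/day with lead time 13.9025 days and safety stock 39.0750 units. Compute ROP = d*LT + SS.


d*LT = 75.6589 * 13.9025 = 1051.8479
ROP = 1051.8479 + 39.0750 = 1090.9229

1090.9229 units


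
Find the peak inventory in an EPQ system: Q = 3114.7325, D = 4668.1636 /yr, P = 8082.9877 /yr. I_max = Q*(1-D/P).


D/P = 0.5775
1 - D/P = 0.4225
I_max = 3114.7325 * 0.4225 = 1315.8827

1315.8827 units


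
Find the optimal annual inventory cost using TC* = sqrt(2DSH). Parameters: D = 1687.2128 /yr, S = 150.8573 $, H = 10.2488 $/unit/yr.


2*D*S*H = 5217220.6664
TC* = sqrt(5217220.6664) = 2284.1236

2284.1236 $/yr


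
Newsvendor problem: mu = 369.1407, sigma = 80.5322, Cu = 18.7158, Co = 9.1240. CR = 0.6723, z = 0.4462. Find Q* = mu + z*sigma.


CR = Cu/(Cu+Co) = 18.7158/(18.7158+9.1240) = 0.6723
z = 0.4462
Q* = 369.1407 + 0.4462 * 80.5322 = 405.0742

405.0742 units


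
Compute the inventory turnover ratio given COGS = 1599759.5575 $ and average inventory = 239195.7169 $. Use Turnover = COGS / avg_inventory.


Turnover = 1599759.5575 / 239195.7169 = 6.6881

6.6881


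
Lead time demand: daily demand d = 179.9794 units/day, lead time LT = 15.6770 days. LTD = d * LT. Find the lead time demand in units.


LTD = 179.9794 * 15.6770 = 2821.5371

2821.5371 units


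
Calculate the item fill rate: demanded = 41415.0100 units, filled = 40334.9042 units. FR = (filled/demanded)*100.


FR = 40334.9042 / 41415.0100 * 100 = 97.3920

97.3920%


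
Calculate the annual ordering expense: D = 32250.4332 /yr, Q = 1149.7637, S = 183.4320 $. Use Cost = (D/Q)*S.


Number of orders = D/Q = 28.0496
Cost = 28.0496 * 183.4320 = 5145.1976

5145.1976 $/yr


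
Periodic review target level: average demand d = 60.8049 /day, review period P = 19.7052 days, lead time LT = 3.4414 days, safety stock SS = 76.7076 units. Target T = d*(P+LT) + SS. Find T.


P + LT = 23.1466
d*(P+LT) = 60.8049 * 23.1466 = 1407.4267
T = 1407.4267 + 76.7076 = 1484.1343

1484.1343 units


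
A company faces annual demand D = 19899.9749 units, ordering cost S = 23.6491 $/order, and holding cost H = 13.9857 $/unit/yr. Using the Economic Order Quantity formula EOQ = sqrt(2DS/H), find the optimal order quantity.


2*D*S = 2 * 19899.9749 * 23.6491 = 941232.9928
2*D*S/H = 67299.6699
EOQ = sqrt(67299.6699) = 259.4218

259.4218 units


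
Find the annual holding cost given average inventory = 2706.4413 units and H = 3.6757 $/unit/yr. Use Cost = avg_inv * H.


Cost = 2706.4413 * 3.6757 = 9948.0663

9948.0663 $/yr


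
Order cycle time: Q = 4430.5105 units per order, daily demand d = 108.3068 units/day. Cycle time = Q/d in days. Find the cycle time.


Cycle = 4430.5105 / 108.3068 = 40.9070

40.9070 days


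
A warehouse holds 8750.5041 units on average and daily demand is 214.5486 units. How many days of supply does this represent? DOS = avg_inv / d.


DOS = 8750.5041 / 214.5486 = 40.7856

40.7856 days


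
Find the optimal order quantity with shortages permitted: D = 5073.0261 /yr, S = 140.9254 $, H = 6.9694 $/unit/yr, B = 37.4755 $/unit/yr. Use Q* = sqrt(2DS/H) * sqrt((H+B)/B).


sqrt(2DS/H) = 452.9450
sqrt((H+B)/B) = 1.0890
Q* = 452.9450 * 1.0890 = 493.2678

493.2678 units


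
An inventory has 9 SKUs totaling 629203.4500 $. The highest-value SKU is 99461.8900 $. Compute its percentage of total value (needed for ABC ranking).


Top item = 99461.8900
Total = 629203.4500
Percentage = 99461.8900 / 629203.4500 * 100 = 15.8076

15.8076%


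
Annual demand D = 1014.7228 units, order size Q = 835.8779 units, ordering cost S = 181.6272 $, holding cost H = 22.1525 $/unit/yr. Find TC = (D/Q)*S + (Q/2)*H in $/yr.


Ordering cost = D*S/Q = 220.4883
Holding cost = Q*H/2 = 9258.3926
TC = 220.4883 + 9258.3926 = 9478.8808

9478.8808 $/yr


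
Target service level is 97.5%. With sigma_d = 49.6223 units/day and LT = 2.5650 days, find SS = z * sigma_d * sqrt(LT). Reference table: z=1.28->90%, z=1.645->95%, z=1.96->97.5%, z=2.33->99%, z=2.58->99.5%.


From the table, SL = 97.5% corresponds to z = 1.96
sqrt(LT) = sqrt(2.5650) = 1.6016
SS = 1.96 * 49.6223 * 1.6016 = 155.7674

155.7674 units


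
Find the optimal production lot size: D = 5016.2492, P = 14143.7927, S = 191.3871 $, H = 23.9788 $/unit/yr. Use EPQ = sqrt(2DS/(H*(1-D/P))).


1 - D/P = 1 - 0.3547 = 0.6453
H*(1-D/P) = 15.4745
2DS = 1920090.7745
EPQ = sqrt(124081.2862) = 352.2517

352.2517 units


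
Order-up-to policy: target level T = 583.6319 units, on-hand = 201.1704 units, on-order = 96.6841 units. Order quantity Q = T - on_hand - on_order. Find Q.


Inventory position = OH + OO = 201.1704 + 96.6841 = 297.8545
Q = 583.6319 - 297.8545 = 285.7774

285.7774 units


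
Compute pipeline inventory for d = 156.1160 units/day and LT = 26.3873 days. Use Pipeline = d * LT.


Pipeline = 156.1160 * 26.3873 = 4119.4797

4119.4797 units


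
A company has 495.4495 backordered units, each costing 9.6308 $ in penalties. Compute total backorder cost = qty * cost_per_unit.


Total = 495.4495 * 9.6308 = 4771.5750

4771.5750 $


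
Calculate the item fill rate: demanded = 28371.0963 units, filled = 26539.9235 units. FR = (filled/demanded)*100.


FR = 26539.9235 / 28371.0963 * 100 = 93.5456

93.5456%


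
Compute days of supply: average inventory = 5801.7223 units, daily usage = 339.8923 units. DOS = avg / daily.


DOS = 5801.7223 / 339.8923 = 17.0693

17.0693 days


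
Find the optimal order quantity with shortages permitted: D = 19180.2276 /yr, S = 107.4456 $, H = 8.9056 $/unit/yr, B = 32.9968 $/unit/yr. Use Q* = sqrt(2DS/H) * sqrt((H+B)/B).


sqrt(2DS/H) = 680.3065
sqrt((H+B)/B) = 1.1269
Q* = 680.3065 * 1.1269 = 766.6341

766.6341 units


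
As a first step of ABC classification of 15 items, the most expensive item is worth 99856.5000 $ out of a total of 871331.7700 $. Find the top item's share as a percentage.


Top item = 99856.5000
Total = 871331.7700
Percentage = 99856.5000 / 871331.7700 * 100 = 11.4602

11.4602%


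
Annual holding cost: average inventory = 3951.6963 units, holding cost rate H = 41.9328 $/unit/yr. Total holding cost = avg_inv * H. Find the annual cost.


Cost = 3951.6963 * 41.9328 = 165705.6906

165705.6906 $/yr


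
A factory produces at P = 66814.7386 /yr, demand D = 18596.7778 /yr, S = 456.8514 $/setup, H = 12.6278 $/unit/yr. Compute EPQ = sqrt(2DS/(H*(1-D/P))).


1 - D/P = 1 - 0.2783 = 0.7217
H*(1-D/P) = 9.1131
2DS = 16991927.9468
EPQ = sqrt(1864568.7320) = 1365.4921

1365.4921 units


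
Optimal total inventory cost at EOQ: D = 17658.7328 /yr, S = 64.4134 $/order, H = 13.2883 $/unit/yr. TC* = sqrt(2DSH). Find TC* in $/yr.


2*D*S*H = 30229793.3734
TC* = sqrt(30229793.3734) = 5498.1627

5498.1627 $/yr


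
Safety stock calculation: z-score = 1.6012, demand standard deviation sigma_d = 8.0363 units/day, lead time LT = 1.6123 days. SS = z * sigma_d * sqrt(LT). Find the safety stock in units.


sqrt(LT) = sqrt(1.6123) = 1.2698
SS = 1.6012 * 8.0363 * 1.2698 = 16.3390

16.3390 units


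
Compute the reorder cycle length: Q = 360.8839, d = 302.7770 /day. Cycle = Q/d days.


Cycle = 360.8839 / 302.7770 = 1.1919

1.1919 days


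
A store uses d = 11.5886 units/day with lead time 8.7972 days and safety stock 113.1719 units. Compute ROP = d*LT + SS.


d*LT = 11.5886 * 8.7972 = 101.9472
ROP = 101.9472 + 113.1719 = 215.1191

215.1191 units


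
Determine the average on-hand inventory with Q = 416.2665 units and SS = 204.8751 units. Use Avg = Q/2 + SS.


Q/2 = 208.1333
Avg = 208.1333 + 204.8751 = 413.0084

413.0084 units


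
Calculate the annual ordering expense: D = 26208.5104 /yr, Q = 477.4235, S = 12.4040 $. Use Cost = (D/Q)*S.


Number of orders = D/Q = 54.8957
Cost = 54.8957 * 12.4040 = 680.9266

680.9266 $/yr


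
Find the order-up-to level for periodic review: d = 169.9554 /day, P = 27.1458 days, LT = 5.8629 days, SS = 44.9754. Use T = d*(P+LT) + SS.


P + LT = 33.0087
d*(P+LT) = 169.9554 * 33.0087 = 5610.0068
T = 5610.0068 + 44.9754 = 5654.9822

5654.9822 units


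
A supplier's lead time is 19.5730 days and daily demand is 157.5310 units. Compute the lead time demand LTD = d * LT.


LTD = 157.5310 * 19.5730 = 3083.3543

3083.3543 units


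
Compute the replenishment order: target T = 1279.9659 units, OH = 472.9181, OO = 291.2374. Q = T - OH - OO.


Inventory position = OH + OO = 472.9181 + 291.2374 = 764.1555
Q = 1279.9659 - 764.1555 = 515.8104

515.8104 units


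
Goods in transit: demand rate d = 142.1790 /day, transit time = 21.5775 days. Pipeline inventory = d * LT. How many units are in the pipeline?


Pipeline = 142.1790 * 21.5775 = 3067.8674

3067.8674 units


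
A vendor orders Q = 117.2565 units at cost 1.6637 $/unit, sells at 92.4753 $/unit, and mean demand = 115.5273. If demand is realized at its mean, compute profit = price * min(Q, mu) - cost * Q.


Sales at mu = min(117.2565, 115.5273) = 115.5273
Revenue = 92.4753 * 115.5273 = 10683.4217
Total cost = 1.6637 * 117.2565 = 195.0796
Profit = 10683.4217 - 195.0796 = 10488.3421

10488.3421 $


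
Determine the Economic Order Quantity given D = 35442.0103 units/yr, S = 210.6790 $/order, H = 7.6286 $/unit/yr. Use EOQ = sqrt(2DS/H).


2*D*S = 2 * 35442.0103 * 210.6790 = 14933774.5760
2*D*S/H = 1957603.5676
EOQ = sqrt(1957603.5676) = 1399.1439

1399.1439 units


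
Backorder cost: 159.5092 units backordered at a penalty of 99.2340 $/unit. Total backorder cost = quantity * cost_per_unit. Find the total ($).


Total = 159.5092 * 99.2340 = 15828.7360

15828.7360 $


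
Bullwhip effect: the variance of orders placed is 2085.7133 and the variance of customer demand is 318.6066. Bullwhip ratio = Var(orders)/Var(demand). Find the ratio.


BW = 2085.7133 / 318.6066 = 6.5464

6.5464


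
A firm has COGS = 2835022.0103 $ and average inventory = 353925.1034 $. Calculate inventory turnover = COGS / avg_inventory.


Turnover = 2835022.0103 / 353925.1034 = 8.0102

8.0102


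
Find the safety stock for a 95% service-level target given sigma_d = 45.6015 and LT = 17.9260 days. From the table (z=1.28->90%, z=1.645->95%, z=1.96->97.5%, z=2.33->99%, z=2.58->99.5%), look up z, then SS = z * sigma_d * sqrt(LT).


From the table, SL = 95% corresponds to z = 1.645
sqrt(LT) = sqrt(17.9260) = 4.2339
SS = 1.645 * 45.6015 * 4.2339 = 317.6046

317.6046 units


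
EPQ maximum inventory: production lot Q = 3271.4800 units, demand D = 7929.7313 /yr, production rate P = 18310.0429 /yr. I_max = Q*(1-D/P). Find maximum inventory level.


D/P = 0.4331
1 - D/P = 0.5669
I_max = 3271.4800 * 0.5669 = 1854.6642

1854.6642 units


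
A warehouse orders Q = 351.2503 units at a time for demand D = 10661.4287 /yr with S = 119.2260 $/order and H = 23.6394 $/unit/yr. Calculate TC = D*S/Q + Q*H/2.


Ordering cost = D*S/Q = 3618.8425
Holding cost = Q*H/2 = 4151.6732
TC = 3618.8425 + 4151.6732 = 7770.5156

7770.5156 $/yr


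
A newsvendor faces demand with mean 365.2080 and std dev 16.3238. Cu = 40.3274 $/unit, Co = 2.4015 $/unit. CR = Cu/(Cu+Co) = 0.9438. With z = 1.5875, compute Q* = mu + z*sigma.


CR = Cu/(Cu+Co) = 40.3274/(40.3274+2.4015) = 0.9438
z = 1.5875
Q* = 365.2080 + 1.5875 * 16.3238 = 391.1220

391.1220 units


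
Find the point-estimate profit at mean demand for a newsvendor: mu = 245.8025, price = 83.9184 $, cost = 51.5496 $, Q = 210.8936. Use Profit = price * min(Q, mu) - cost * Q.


Sales at mu = min(210.8936, 245.8025) = 210.8936
Revenue = 83.9184 * 210.8936 = 17697.8535
Total cost = 51.5496 * 210.8936 = 10871.4807
Profit = 17697.8535 - 10871.4807 = 6826.3728

6826.3728 $


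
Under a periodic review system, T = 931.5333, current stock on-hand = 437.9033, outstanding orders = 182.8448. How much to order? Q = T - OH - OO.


Inventory position = OH + OO = 437.9033 + 182.8448 = 620.7481
Q = 931.5333 - 620.7481 = 310.7852

310.7852 units


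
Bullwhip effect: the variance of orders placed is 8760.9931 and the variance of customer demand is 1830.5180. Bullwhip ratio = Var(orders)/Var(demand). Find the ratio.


BW = 8760.9931 / 1830.5180 = 4.7861

4.7861


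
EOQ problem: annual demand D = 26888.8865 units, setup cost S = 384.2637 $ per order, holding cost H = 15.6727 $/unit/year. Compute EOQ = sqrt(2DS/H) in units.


2*D*S = 2 * 26888.8865 * 384.2637 = 20664846.0307
2*D*S/H = 1318524.9530
EOQ = sqrt(1318524.9530) = 1148.2704

1148.2704 units


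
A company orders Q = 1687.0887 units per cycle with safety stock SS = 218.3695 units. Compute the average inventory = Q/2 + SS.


Q/2 = 843.5444
Avg = 843.5444 + 218.3695 = 1061.9138

1061.9138 units


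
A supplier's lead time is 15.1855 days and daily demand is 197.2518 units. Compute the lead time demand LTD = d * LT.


LTD = 197.2518 * 15.1855 = 2995.3672

2995.3672 units


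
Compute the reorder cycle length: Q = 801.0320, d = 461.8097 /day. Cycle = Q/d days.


Cycle = 801.0320 / 461.8097 = 1.7345

1.7345 days


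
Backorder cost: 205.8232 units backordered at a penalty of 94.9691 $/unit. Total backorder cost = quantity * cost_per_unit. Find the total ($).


Total = 205.8232 * 94.9691 = 19546.8441

19546.8441 $


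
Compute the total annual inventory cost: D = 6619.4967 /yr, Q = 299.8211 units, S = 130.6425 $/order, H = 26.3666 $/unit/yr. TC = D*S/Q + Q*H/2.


Ordering cost = D*S/Q = 2884.3454
Holding cost = Q*H/2 = 3952.6315
TC = 2884.3454 + 3952.6315 = 6836.9769

6836.9769 $/yr


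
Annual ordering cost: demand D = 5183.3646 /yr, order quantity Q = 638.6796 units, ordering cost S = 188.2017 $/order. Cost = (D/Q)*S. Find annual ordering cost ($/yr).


Number of orders = D/Q = 8.1158
Cost = 8.1158 * 188.2017 = 1527.3981

1527.3981 $/yr


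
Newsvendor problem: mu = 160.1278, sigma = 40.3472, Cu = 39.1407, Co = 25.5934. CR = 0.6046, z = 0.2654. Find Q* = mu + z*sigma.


CR = Cu/(Cu+Co) = 39.1407/(39.1407+25.5934) = 0.6046
z = 0.2654
Q* = 160.1278 + 0.2654 * 40.3472 = 170.8359

170.8359 units


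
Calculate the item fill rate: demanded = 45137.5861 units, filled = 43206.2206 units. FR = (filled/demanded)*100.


FR = 43206.2206 / 45137.5861 * 100 = 95.7212

95.7212%


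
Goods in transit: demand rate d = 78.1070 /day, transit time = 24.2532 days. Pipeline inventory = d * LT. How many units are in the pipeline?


Pipeline = 78.1070 * 24.2532 = 1894.3447

1894.3447 units


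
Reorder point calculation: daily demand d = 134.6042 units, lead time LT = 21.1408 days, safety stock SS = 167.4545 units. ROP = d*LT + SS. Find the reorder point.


d*LT = 134.6042 * 21.1408 = 2845.6405
ROP = 2845.6405 + 167.4545 = 3013.0950

3013.0950 units


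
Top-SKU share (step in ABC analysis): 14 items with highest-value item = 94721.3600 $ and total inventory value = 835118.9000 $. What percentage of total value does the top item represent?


Top item = 94721.3600
Total = 835118.9000
Percentage = 94721.3600 / 835118.9000 * 100 = 11.3423

11.3423%


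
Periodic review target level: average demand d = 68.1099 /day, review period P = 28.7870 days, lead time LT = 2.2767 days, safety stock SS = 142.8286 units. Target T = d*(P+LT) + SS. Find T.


P + LT = 31.0637
d*(P+LT) = 68.1099 * 31.0637 = 2115.7455
T = 2115.7455 + 142.8286 = 2258.5741

2258.5741 units


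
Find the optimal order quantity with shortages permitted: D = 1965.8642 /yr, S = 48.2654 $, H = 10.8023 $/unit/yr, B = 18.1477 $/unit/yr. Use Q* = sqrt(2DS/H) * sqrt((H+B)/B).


sqrt(2DS/H) = 132.5414
sqrt((H+B)/B) = 1.2630
Q* = 132.5414 * 1.2630 = 167.4037

167.4037 units


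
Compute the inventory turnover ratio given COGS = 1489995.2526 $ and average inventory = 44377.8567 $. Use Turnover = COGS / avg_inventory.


Turnover = 1489995.2526 / 44377.8567 = 33.5752

33.5752


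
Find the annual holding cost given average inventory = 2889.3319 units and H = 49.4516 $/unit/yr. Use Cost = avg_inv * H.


Cost = 2889.3319 * 49.4516 = 142882.0854

142882.0854 $/yr


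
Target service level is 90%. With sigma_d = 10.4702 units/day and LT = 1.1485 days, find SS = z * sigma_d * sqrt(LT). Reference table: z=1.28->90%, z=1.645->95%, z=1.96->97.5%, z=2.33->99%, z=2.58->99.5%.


From the table, SL = 90% corresponds to z = 1.28
sqrt(LT) = sqrt(1.1485) = 1.0717
SS = 1.28 * 10.4702 * 1.0717 = 14.3625

14.3625 units


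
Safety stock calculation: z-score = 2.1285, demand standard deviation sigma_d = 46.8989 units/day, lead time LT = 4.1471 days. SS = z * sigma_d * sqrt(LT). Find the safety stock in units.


sqrt(LT) = sqrt(4.1471) = 2.0364
SS = 2.1285 * 46.8989 * 2.0364 = 203.2865

203.2865 units


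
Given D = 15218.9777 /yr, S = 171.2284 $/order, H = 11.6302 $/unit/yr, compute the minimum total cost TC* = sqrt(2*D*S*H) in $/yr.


2*D*S*H = 60614769.5085
TC* = sqrt(60614769.5085) = 7785.5488

7785.5488 $/yr


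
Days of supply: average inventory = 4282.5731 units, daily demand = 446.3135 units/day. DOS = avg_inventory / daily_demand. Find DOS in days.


DOS = 4282.5731 / 446.3135 = 9.5954

9.5954 days


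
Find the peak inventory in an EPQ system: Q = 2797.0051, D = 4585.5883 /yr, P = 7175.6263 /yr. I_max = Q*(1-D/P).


D/P = 0.6391
1 - D/P = 0.3609
I_max = 2797.0051 * 0.3609 = 1009.5773

1009.5773 units


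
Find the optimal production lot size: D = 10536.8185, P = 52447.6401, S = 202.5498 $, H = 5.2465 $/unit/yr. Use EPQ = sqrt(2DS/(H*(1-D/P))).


1 - D/P = 1 - 0.2009 = 0.7991
H*(1-D/P) = 4.1925
2DS = 4268460.9596
EPQ = sqrt(1018125.7311) = 1009.0222

1009.0222 units


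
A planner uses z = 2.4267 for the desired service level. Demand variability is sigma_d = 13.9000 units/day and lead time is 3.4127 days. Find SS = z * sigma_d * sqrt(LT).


sqrt(LT) = sqrt(3.4127) = 1.8473
SS = 2.4267 * 13.9000 * 1.8473 = 62.3132

62.3132 units


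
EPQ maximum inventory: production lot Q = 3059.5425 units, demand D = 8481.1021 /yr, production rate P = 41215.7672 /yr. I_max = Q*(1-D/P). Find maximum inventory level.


D/P = 0.2058
1 - D/P = 0.7942
I_max = 3059.5425 * 0.7942 = 2429.9705

2429.9705 units


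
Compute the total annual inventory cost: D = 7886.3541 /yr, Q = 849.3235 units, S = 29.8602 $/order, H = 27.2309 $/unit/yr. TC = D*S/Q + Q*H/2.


Ordering cost = D*S/Q = 277.2655
Holding cost = Q*H/2 = 11563.9216
TC = 277.2655 + 11563.9216 = 11841.1872

11841.1872 $/yr


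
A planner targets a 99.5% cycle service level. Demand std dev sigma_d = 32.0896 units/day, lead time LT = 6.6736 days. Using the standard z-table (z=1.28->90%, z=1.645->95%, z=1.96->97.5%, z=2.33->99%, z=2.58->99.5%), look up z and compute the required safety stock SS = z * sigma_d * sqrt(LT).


From the table, SL = 99.5% corresponds to z = 2.58
sqrt(LT) = sqrt(6.6736) = 2.5833
SS = 2.58 * 32.0896 * 2.5833 = 213.8770

213.8770 units


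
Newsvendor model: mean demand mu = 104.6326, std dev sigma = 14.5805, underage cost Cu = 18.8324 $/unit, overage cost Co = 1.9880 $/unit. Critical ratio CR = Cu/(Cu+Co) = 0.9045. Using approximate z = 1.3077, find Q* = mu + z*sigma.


CR = Cu/(Cu+Co) = 18.8324/(18.8324+1.9880) = 0.9045
z = 1.3077
Q* = 104.6326 + 1.3077 * 14.5805 = 123.6995

123.6995 units


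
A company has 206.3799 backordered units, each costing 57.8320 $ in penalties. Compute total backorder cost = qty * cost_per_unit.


Total = 206.3799 * 57.8320 = 11935.3624

11935.3624 $


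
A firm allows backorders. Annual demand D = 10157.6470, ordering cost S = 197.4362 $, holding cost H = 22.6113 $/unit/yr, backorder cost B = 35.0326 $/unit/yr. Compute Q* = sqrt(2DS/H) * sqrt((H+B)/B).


sqrt(2DS/H) = 421.1746
sqrt((H+B)/B) = 1.2827
Q* = 421.1746 * 1.2827 = 540.2598

540.2598 units


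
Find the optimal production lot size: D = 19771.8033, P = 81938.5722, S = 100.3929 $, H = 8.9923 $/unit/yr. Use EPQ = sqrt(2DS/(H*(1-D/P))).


1 - D/P = 1 - 0.2413 = 0.7587
H*(1-D/P) = 6.8225
2DS = 3969897.3430
EPQ = sqrt(581886.9074) = 762.8151

762.8151 units


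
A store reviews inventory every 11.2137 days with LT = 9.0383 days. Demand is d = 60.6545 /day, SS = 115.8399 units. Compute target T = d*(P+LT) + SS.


P + LT = 20.2520
d*(P+LT) = 60.6545 * 20.2520 = 1228.3749
T = 1228.3749 + 115.8399 = 1344.2148

1344.2148 units


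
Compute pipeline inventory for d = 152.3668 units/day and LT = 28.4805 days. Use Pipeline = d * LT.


Pipeline = 152.3668 * 28.4805 = 4339.4826

4339.4826 units


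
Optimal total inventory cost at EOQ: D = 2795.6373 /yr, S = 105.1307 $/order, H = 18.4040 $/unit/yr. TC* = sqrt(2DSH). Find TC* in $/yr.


2*D*S*H = 10818140.1301
TC* = sqrt(10818140.1301) = 3289.0941

3289.0941 $/yr


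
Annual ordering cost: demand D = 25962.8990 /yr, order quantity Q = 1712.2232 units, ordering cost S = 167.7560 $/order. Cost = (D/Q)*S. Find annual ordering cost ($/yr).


Number of orders = D/Q = 15.1633
Cost = 15.1633 * 167.7560 = 2543.7292

2543.7292 $/yr


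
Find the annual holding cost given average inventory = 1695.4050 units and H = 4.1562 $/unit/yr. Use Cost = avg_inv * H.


Cost = 1695.4050 * 4.1562 = 7046.4423

7046.4423 $/yr


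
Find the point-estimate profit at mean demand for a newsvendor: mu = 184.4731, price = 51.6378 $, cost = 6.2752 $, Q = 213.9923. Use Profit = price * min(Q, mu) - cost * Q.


Sales at mu = min(213.9923, 184.4731) = 184.4731
Revenue = 51.6378 * 184.4731 = 9525.7850
Total cost = 6.2752 * 213.9923 = 1342.8445
Profit = 9525.7850 - 1342.8445 = 8182.9406

8182.9406 $


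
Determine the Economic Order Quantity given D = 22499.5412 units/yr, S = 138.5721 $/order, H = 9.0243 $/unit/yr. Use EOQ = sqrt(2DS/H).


2*D*S = 2 * 22499.5412 * 138.5721 = 6235617.3462
2*D*S/H = 690980.7239
EOQ = sqrt(690980.7239) = 831.2525

831.2525 units


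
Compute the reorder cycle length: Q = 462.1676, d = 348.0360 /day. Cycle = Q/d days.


Cycle = 462.1676 / 348.0360 = 1.3279

1.3279 days


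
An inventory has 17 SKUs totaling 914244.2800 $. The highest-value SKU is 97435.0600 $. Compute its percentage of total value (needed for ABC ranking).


Top item = 97435.0600
Total = 914244.2800
Percentage = 97435.0600 / 914244.2800 * 100 = 10.6574

10.6574%


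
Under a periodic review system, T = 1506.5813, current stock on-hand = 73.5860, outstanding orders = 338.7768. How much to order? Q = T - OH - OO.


Inventory position = OH + OO = 73.5860 + 338.7768 = 412.3628
Q = 1506.5813 - 412.3628 = 1094.2185

1094.2185 units


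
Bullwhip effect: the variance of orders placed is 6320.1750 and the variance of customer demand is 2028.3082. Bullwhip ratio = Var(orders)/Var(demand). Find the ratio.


BW = 6320.1750 / 2028.3082 = 3.1160

3.1160


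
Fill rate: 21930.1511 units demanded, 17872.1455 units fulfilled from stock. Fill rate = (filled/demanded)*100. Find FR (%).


FR = 17872.1455 / 21930.1511 * 100 = 81.4958

81.4958%


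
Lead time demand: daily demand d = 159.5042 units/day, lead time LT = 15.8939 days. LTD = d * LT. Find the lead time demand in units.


LTD = 159.5042 * 15.8939 = 2535.1438

2535.1438 units


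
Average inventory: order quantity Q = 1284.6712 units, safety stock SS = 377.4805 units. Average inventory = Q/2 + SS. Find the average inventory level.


Q/2 = 642.3356
Avg = 642.3356 + 377.4805 = 1019.8161

1019.8161 units


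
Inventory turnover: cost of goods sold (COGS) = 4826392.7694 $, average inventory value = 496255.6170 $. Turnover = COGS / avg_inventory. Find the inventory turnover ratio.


Turnover = 4826392.7694 / 496255.6170 = 9.7256

9.7256


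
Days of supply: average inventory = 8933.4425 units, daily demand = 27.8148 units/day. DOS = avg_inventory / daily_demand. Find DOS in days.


DOS = 8933.4425 / 27.8148 = 321.1759

321.1759 days


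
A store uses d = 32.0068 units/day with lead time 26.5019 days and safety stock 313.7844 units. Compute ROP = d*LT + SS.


d*LT = 32.0068 * 26.5019 = 848.2410
ROP = 848.2410 + 313.7844 = 1162.0254

1162.0254 units


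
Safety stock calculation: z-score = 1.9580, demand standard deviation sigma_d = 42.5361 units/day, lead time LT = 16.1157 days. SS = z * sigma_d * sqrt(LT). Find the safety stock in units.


sqrt(LT) = sqrt(16.1157) = 4.0144
SS = 1.9580 * 42.5361 * 4.0144 = 334.3451

334.3451 units


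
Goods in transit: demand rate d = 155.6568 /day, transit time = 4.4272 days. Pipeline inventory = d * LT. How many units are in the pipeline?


Pipeline = 155.6568 * 4.4272 = 689.1238

689.1238 units


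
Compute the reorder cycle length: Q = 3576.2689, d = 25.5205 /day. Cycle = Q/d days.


Cycle = 3576.2689 / 25.5205 = 140.1332

140.1332 days


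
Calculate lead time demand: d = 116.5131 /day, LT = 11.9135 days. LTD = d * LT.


LTD = 116.5131 * 11.9135 = 1388.0788

1388.0788 units


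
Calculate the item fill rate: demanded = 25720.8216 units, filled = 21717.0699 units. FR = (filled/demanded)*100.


FR = 21717.0699 / 25720.8216 * 100 = 84.4338

84.4338%


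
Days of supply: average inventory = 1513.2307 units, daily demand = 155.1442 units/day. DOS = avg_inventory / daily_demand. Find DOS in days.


DOS = 1513.2307 / 155.1442 = 9.7537

9.7537 days


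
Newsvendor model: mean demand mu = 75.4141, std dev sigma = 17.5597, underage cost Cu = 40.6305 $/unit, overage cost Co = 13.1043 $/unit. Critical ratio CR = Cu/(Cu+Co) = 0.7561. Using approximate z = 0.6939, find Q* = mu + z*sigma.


CR = Cu/(Cu+Co) = 40.6305/(40.6305+13.1043) = 0.7561
z = 0.6939
Q* = 75.4141 + 0.6939 * 17.5597 = 87.5988

87.5988 units


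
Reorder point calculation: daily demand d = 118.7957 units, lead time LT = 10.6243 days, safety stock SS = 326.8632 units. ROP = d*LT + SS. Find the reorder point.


d*LT = 118.7957 * 10.6243 = 1262.1212
ROP = 1262.1212 + 326.8632 = 1588.9844

1588.9844 units


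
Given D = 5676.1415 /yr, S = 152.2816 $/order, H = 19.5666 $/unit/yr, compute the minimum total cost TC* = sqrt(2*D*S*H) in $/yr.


2*D*S*H = 33825638.8067
TC* = sqrt(33825638.8067) = 5815.9813

5815.9813 $/yr


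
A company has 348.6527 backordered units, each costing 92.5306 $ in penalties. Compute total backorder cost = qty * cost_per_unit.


Total = 348.6527 * 92.5306 = 32261.0435

32261.0435 $


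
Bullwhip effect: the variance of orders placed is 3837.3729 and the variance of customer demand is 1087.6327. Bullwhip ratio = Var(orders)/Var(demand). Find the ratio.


BW = 3837.3729 / 1087.6327 = 3.5282

3.5282


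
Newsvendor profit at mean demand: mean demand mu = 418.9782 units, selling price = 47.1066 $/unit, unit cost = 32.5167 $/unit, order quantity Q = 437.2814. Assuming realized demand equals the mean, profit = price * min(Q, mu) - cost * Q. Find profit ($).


Sales at mu = min(437.2814, 418.9782) = 418.9782
Revenue = 47.1066 * 418.9782 = 19736.6385
Total cost = 32.5167 * 437.2814 = 14218.9481
Profit = 19736.6385 - 14218.9481 = 5517.6904

5517.6904 $


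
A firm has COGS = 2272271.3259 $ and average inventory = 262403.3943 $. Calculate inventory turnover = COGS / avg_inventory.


Turnover = 2272271.3259 / 262403.3943 = 8.6595

8.6595


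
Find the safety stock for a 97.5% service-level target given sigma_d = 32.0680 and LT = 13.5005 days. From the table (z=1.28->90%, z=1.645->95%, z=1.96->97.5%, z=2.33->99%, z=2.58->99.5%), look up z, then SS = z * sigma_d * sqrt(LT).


From the table, SL = 97.5% corresponds to z = 1.96
sqrt(LT) = sqrt(13.5005) = 3.6743
SS = 1.96 * 32.0680 * 3.6743 = 230.9420

230.9420 units


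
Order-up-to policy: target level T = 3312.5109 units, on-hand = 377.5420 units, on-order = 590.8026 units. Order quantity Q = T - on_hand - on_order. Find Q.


Inventory position = OH + OO = 377.5420 + 590.8026 = 968.3446
Q = 3312.5109 - 968.3446 = 2344.1663

2344.1663 units


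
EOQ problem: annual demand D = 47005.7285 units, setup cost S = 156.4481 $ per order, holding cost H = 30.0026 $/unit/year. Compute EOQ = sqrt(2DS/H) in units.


2*D*S = 2 * 47005.7285 * 156.4481 = 14707913.8259
2*D*S/H = 490221.3083
EOQ = sqrt(490221.3083) = 700.1581

700.1581 units


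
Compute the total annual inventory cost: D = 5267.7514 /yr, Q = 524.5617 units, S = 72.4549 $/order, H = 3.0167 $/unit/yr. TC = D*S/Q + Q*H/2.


Ordering cost = D*S/Q = 727.6063
Holding cost = Q*H/2 = 791.2226
TC = 727.6063 + 791.2226 = 1518.8289

1518.8289 $/yr


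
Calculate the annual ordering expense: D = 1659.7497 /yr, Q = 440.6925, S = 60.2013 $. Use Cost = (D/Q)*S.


Number of orders = D/Q = 3.7662
Cost = 3.7662 * 60.2013 = 226.7320

226.7320 $/yr


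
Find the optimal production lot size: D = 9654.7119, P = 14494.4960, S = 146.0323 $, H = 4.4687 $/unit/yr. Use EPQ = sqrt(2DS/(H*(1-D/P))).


1 - D/P = 1 - 0.6661 = 0.3339
H*(1-D/P) = 1.4921
2DS = 2819799.5692
EPQ = sqrt(1889792.7140) = 1374.6973

1374.6973 units


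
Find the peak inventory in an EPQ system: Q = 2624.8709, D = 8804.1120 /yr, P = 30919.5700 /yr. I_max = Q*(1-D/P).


D/P = 0.2847
1 - D/P = 0.7153
I_max = 2624.8709 * 0.7153 = 1877.4589

1877.4589 units


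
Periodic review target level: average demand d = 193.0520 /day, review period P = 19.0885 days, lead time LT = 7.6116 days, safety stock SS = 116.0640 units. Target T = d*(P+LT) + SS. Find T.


P + LT = 26.7001
d*(P+LT) = 193.0520 * 26.7001 = 5154.5077
T = 5154.5077 + 116.0640 = 5270.5717

5270.5717 units


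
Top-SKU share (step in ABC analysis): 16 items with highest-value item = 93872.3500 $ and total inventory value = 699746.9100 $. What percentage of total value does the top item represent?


Top item = 93872.3500
Total = 699746.9100
Percentage = 93872.3500 / 699746.9100 * 100 = 13.4152

13.4152%


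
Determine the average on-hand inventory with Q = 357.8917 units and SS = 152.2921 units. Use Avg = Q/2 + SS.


Q/2 = 178.9459
Avg = 178.9459 + 152.2921 = 331.2380

331.2380 units


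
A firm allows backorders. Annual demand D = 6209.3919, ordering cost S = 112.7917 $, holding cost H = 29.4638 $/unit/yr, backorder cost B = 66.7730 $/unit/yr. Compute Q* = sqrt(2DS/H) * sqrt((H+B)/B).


sqrt(2DS/H) = 218.0388
sqrt((H+B)/B) = 1.2005
Q* = 218.0388 * 1.2005 = 261.7604

261.7604 units


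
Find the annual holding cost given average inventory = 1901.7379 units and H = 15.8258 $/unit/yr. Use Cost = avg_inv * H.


Cost = 1901.7379 * 15.8258 = 30096.5237

30096.5237 $/yr


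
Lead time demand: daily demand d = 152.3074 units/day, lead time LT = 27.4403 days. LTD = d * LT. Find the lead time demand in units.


LTD = 152.3074 * 27.4403 = 4179.3607

4179.3607 units


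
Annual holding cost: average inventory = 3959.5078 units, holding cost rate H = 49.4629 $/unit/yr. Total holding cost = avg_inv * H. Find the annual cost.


Cost = 3959.5078 * 49.4629 = 195848.7384

195848.7384 $/yr


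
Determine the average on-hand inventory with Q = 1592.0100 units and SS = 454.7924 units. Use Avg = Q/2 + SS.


Q/2 = 796.0050
Avg = 796.0050 + 454.7924 = 1250.7974

1250.7974 units


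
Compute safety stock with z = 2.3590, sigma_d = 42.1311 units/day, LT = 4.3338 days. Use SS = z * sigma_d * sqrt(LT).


sqrt(LT) = sqrt(4.3338) = 2.0818
SS = 2.3590 * 42.1311 * 2.0818 = 206.9022

206.9022 units


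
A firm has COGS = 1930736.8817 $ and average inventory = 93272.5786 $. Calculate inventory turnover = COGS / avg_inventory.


Turnover = 1930736.8817 / 93272.5786 = 20.6999

20.6999


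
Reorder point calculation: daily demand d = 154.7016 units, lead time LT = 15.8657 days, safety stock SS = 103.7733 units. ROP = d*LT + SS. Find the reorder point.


d*LT = 154.7016 * 15.8657 = 2454.4492
ROP = 2454.4492 + 103.7733 = 2558.2225

2558.2225 units
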